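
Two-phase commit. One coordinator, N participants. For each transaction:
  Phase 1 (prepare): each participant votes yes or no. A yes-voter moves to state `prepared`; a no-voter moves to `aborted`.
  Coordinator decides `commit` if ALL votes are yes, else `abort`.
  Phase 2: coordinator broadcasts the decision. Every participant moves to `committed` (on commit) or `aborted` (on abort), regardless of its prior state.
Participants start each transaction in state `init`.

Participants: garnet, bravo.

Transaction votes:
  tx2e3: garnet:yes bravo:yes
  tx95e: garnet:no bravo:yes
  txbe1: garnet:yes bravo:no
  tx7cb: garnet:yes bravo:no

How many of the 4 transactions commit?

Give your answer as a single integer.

Answer: 1

Derivation:
tx2e3: all yes -> commit (commits=1)
tx95e: no from garnet -> abort (commits=1)
txbe1: no from bravo -> abort (commits=1)
tx7cb: no from bravo -> abort (commits=1)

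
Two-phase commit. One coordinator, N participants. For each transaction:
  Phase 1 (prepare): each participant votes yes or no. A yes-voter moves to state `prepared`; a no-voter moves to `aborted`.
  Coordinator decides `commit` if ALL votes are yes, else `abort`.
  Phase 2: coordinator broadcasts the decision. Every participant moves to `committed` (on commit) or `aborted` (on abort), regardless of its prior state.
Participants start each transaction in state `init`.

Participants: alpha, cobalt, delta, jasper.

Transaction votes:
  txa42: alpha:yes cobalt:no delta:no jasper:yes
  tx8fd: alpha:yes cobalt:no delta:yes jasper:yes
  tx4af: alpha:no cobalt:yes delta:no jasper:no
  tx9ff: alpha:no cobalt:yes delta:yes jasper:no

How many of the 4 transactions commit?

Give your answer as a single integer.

Answer: 0

Derivation:
txa42: no from cobalt, delta -> abort (commits=0)
tx8fd: no from cobalt -> abort (commits=0)
tx4af: no from alpha, delta, jasper -> abort (commits=0)
tx9ff: no from alpha, jasper -> abort (commits=0)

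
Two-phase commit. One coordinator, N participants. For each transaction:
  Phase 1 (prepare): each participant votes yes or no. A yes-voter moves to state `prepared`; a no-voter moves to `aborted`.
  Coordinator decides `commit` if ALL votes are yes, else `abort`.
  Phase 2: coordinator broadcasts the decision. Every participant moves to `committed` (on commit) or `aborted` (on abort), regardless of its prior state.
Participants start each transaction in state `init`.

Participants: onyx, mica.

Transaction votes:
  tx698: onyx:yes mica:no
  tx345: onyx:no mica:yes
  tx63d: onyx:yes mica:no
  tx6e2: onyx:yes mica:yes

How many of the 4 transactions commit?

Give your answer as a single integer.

Answer: 1

Derivation:
tx698: no from mica -> abort (commits=0)
tx345: no from onyx -> abort (commits=0)
tx63d: no from mica -> abort (commits=0)
tx6e2: all yes -> commit (commits=1)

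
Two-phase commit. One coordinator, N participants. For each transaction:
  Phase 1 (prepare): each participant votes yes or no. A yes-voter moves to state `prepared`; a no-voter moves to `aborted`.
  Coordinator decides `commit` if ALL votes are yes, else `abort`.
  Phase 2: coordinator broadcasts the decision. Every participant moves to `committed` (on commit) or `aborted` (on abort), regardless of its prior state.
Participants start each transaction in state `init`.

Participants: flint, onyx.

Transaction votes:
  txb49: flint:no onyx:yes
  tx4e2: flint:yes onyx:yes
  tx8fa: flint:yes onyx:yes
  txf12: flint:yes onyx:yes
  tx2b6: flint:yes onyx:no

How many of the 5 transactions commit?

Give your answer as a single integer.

txb49: no from flint -> abort (commits=0)
tx4e2: all yes -> commit (commits=1)
tx8fa: all yes -> commit (commits=2)
txf12: all yes -> commit (commits=3)
tx2b6: no from onyx -> abort (commits=3)

Answer: 3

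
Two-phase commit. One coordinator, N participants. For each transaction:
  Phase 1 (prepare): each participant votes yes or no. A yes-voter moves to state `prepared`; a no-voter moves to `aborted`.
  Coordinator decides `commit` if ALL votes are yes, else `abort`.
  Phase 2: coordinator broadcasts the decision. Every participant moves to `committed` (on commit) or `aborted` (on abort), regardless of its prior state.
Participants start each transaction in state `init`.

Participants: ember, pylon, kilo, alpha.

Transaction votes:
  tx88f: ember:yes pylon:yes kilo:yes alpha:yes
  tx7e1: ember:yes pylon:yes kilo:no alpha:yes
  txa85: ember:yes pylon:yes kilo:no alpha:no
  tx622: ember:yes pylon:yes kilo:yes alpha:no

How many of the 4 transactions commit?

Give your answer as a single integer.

Answer: 1

Derivation:
tx88f: all yes -> commit (commits=1)
tx7e1: no from kilo -> abort (commits=1)
txa85: no from kilo, alpha -> abort (commits=1)
tx622: no from alpha -> abort (commits=1)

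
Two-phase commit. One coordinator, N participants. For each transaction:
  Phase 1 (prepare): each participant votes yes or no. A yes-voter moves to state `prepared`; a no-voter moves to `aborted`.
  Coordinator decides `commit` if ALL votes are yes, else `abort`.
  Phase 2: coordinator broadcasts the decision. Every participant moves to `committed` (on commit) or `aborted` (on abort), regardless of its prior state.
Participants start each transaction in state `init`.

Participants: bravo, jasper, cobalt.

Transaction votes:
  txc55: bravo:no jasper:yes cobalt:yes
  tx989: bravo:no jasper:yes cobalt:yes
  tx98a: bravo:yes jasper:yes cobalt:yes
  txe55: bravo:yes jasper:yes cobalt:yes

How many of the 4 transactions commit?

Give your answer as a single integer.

Answer: 2

Derivation:
txc55: no from bravo -> abort (commits=0)
tx989: no from bravo -> abort (commits=0)
tx98a: all yes -> commit (commits=1)
txe55: all yes -> commit (commits=2)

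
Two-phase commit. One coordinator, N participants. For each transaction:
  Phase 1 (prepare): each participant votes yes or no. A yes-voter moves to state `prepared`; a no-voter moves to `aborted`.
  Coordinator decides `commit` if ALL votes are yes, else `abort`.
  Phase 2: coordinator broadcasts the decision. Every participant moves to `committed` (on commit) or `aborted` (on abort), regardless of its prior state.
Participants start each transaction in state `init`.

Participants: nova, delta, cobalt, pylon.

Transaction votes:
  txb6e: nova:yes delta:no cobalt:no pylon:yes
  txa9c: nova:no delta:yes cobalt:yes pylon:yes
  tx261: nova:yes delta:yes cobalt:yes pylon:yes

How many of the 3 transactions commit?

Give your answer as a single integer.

txb6e: no from delta, cobalt -> abort (commits=0)
txa9c: no from nova -> abort (commits=0)
tx261: all yes -> commit (commits=1)

Answer: 1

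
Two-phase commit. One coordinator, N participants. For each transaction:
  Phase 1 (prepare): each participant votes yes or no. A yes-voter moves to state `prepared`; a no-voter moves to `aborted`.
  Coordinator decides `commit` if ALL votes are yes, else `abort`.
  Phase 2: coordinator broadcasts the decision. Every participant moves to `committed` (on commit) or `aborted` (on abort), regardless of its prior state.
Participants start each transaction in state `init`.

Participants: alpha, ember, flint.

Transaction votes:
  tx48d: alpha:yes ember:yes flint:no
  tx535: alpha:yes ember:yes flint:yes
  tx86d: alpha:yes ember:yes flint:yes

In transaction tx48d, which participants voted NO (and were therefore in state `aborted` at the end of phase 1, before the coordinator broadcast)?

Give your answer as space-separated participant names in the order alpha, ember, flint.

Txn tx48d phase 1: alpha yes -> prepared; ember yes -> prepared; flint no -> aborted

Answer: flint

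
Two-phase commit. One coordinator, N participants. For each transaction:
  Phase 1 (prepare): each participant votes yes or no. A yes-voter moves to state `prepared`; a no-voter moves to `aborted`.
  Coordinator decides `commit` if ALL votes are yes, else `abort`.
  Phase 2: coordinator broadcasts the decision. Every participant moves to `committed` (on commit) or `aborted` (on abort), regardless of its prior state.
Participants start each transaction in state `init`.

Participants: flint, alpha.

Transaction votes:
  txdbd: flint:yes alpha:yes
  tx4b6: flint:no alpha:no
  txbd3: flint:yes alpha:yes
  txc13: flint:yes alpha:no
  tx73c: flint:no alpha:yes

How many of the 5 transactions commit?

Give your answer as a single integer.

txdbd: all yes -> commit (commits=1)
tx4b6: no from flint, alpha -> abort (commits=1)
txbd3: all yes -> commit (commits=2)
txc13: no from alpha -> abort (commits=2)
tx73c: no from flint -> abort (commits=2)

Answer: 2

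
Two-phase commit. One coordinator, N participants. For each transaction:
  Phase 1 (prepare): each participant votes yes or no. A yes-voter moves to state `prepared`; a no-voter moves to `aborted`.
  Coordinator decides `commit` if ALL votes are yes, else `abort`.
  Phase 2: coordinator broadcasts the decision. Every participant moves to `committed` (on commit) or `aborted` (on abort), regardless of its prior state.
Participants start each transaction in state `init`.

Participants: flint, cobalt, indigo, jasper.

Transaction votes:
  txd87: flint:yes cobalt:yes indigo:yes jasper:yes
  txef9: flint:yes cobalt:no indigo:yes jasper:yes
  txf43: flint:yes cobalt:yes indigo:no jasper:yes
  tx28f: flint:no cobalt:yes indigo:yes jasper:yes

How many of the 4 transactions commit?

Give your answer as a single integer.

txd87: all yes -> commit (commits=1)
txef9: no from cobalt -> abort (commits=1)
txf43: no from indigo -> abort (commits=1)
tx28f: no from flint -> abort (commits=1)

Answer: 1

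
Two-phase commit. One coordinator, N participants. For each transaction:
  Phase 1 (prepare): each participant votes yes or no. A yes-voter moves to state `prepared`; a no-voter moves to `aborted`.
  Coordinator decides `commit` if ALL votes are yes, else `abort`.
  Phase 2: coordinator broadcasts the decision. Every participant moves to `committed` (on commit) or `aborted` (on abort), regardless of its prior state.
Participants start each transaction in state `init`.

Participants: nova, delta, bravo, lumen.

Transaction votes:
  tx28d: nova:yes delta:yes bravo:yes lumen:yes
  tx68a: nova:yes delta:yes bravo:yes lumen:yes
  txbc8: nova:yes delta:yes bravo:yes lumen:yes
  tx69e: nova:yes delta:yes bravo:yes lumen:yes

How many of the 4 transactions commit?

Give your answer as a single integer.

tx28d: all yes -> commit (commits=1)
tx68a: all yes -> commit (commits=2)
txbc8: all yes -> commit (commits=3)
tx69e: all yes -> commit (commits=4)

Answer: 4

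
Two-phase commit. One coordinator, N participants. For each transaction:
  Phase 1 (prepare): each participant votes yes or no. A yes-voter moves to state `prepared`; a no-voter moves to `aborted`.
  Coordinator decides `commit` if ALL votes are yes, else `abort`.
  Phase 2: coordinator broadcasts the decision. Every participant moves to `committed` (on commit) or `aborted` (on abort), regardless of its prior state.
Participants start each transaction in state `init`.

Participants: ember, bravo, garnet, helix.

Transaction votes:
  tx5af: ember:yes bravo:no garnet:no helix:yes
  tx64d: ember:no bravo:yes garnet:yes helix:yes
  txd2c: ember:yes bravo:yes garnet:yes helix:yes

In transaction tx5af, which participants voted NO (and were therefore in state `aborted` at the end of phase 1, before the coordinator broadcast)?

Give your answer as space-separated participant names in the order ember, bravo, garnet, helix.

Answer: bravo garnet

Derivation:
Txn tx5af phase 1: ember yes -> prepared; bravo no -> aborted; garnet no -> aborted; helix yes -> prepared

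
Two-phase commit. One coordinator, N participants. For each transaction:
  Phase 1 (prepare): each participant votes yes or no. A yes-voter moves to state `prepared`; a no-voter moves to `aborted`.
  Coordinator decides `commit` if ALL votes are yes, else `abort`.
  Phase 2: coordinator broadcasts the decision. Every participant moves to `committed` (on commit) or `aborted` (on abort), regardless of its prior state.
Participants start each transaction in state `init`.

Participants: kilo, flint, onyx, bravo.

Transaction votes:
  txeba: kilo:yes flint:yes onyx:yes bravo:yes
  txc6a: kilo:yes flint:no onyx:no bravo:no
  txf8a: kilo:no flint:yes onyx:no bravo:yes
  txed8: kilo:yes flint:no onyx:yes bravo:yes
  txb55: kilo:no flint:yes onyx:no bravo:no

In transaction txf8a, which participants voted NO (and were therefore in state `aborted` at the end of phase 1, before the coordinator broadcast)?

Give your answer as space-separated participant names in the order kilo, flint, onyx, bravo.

Answer: kilo onyx

Derivation:
Txn txf8a phase 1: kilo no -> aborted; flint yes -> prepared; onyx no -> aborted; bravo yes -> prepared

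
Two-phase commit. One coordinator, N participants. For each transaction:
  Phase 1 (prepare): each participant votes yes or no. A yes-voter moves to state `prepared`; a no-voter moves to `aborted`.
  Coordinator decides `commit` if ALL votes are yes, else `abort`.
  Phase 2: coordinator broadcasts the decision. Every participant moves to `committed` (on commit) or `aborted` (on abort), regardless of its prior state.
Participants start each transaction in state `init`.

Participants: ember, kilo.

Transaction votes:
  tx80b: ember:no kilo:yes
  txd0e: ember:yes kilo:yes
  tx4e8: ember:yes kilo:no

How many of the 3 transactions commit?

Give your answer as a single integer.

Answer: 1

Derivation:
tx80b: no from ember -> abort (commits=0)
txd0e: all yes -> commit (commits=1)
tx4e8: no from kilo -> abort (commits=1)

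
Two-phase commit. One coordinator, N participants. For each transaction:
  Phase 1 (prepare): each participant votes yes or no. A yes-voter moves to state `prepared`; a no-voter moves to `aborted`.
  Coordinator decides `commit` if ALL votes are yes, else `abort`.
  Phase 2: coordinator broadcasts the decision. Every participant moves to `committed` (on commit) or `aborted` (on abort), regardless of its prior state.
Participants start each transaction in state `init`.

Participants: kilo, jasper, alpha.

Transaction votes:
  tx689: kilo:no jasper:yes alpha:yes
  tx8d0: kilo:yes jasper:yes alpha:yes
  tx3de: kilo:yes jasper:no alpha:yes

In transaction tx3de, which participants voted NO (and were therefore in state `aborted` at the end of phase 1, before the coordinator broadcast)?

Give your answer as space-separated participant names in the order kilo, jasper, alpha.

Answer: jasper

Derivation:
Txn tx3de phase 1: kilo yes -> prepared; jasper no -> aborted; alpha yes -> prepared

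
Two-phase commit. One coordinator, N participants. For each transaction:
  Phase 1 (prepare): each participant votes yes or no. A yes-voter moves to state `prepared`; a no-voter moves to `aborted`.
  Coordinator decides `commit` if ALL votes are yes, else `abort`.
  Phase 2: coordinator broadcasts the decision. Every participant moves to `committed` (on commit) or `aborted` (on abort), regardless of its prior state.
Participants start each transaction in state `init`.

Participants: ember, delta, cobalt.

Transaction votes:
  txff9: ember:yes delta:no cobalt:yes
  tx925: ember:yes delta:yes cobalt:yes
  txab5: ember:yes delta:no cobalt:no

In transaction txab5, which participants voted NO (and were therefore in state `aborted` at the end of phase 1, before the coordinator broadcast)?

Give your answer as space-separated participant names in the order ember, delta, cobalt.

Answer: delta cobalt

Derivation:
Txn txab5 phase 1: ember yes -> prepared; delta no -> aborted; cobalt no -> aborted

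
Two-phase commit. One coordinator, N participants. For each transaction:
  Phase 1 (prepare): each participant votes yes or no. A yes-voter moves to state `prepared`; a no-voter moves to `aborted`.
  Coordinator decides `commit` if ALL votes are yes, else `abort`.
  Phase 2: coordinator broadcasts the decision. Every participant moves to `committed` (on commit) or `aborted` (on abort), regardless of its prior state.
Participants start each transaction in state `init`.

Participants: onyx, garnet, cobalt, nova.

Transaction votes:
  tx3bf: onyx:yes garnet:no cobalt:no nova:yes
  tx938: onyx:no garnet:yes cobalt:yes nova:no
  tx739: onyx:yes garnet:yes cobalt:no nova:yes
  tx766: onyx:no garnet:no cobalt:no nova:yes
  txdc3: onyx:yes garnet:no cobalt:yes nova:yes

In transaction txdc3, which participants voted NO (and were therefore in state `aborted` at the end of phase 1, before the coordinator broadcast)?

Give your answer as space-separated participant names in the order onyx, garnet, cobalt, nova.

Txn txdc3 phase 1: onyx yes -> prepared; garnet no -> aborted; cobalt yes -> prepared; nova yes -> prepared

Answer: garnet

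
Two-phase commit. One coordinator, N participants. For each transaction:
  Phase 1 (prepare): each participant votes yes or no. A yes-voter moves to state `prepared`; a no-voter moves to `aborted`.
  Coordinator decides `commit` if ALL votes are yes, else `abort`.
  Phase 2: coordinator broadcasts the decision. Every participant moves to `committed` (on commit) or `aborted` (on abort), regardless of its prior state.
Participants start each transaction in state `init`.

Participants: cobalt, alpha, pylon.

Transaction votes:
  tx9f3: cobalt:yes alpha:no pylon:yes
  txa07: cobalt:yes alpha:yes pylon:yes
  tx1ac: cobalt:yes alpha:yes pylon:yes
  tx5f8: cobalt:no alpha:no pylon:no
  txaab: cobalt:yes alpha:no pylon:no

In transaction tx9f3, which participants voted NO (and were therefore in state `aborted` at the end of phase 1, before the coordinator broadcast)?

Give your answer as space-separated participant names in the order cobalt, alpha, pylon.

Txn tx9f3 phase 1: cobalt yes -> prepared; alpha no -> aborted; pylon yes -> prepared

Answer: alpha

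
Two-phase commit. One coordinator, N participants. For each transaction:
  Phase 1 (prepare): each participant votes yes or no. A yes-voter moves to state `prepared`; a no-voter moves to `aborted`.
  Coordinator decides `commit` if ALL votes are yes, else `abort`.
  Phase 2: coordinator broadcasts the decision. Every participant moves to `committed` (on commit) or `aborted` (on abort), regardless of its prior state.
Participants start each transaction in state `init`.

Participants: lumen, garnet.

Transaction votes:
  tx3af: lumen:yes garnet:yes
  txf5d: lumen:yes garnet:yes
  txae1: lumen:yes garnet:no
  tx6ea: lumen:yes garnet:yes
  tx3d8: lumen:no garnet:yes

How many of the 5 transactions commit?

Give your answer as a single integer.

tx3af: all yes -> commit (commits=1)
txf5d: all yes -> commit (commits=2)
txae1: no from garnet -> abort (commits=2)
tx6ea: all yes -> commit (commits=3)
tx3d8: no from lumen -> abort (commits=3)

Answer: 3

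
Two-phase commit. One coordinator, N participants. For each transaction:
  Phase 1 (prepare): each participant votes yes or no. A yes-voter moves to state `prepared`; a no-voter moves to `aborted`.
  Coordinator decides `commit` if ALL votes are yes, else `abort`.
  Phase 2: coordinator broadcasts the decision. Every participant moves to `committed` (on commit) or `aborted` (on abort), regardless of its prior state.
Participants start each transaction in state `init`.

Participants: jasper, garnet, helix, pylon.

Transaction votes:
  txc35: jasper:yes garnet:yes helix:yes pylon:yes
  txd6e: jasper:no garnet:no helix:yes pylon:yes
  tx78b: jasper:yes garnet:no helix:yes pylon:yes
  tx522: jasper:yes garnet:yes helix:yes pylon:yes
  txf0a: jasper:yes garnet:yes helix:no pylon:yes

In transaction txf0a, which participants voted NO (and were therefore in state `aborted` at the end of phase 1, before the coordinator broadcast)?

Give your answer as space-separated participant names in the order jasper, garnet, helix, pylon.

Txn txf0a phase 1: jasper yes -> prepared; garnet yes -> prepared; helix no -> aborted; pylon yes -> prepared

Answer: helix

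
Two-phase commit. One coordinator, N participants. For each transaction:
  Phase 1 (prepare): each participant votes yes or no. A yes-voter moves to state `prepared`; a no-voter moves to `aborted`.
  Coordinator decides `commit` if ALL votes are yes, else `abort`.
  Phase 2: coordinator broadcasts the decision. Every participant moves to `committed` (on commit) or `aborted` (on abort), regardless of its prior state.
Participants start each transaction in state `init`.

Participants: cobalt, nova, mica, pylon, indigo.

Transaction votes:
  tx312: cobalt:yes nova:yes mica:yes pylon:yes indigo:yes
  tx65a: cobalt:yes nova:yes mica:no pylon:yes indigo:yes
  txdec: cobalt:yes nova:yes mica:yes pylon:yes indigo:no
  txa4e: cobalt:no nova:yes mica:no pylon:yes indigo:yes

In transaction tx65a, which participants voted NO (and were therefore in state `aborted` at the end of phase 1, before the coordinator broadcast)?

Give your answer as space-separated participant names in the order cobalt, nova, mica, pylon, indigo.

Txn tx65a phase 1: cobalt yes -> prepared; nova yes -> prepared; mica no -> aborted; pylon yes -> prepared; indigo yes -> prepared

Answer: mica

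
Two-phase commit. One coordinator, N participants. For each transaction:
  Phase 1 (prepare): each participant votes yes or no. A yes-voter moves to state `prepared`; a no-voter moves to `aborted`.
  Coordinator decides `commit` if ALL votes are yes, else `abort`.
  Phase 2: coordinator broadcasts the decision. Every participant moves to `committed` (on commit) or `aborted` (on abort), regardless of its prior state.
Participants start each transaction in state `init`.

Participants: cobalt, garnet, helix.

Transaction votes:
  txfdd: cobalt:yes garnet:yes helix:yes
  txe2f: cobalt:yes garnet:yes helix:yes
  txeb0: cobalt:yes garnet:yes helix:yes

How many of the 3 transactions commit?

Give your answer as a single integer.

txfdd: all yes -> commit (commits=1)
txe2f: all yes -> commit (commits=2)
txeb0: all yes -> commit (commits=3)

Answer: 3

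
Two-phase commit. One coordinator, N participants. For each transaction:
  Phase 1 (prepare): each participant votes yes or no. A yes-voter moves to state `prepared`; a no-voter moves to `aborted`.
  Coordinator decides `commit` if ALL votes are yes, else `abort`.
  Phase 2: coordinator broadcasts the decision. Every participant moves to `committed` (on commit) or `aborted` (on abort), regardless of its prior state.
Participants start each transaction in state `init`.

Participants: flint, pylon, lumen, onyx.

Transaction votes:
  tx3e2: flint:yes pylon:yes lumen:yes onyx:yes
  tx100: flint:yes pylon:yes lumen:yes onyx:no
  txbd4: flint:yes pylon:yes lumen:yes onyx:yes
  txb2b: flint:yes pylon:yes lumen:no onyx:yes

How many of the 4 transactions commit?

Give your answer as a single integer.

tx3e2: all yes -> commit (commits=1)
tx100: no from onyx -> abort (commits=1)
txbd4: all yes -> commit (commits=2)
txb2b: no from lumen -> abort (commits=2)

Answer: 2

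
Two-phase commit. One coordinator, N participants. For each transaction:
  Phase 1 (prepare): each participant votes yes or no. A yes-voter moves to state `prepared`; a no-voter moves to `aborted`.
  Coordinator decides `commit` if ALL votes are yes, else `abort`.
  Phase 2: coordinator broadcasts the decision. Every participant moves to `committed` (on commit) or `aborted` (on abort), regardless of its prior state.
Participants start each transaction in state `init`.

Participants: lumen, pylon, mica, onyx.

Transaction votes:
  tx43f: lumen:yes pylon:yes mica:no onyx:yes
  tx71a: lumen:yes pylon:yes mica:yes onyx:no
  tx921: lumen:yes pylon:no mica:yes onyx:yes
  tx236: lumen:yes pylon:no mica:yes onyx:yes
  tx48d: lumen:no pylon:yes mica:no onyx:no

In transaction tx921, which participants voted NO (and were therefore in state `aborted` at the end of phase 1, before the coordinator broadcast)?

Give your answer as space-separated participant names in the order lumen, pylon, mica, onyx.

Answer: pylon

Derivation:
Txn tx921 phase 1: lumen yes -> prepared; pylon no -> aborted; mica yes -> prepared; onyx yes -> prepared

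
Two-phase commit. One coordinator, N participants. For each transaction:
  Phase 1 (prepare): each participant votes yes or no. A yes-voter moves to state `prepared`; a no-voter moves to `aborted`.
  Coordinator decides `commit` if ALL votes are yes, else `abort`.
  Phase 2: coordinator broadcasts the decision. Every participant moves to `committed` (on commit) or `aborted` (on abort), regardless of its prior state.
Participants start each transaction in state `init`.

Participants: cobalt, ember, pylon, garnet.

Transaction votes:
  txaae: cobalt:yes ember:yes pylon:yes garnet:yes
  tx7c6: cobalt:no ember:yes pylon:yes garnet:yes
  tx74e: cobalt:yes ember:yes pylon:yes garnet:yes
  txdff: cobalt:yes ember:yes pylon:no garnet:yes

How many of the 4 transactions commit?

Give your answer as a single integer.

Answer: 2

Derivation:
txaae: all yes -> commit (commits=1)
tx7c6: no from cobalt -> abort (commits=1)
tx74e: all yes -> commit (commits=2)
txdff: no from pylon -> abort (commits=2)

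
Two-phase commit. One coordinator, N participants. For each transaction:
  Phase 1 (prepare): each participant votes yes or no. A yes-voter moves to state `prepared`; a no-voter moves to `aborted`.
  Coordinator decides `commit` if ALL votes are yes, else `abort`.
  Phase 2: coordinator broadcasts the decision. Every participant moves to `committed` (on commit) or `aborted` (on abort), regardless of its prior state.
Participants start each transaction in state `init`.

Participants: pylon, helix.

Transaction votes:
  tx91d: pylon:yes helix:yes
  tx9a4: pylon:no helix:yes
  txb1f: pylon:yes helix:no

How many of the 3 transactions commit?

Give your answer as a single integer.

Answer: 1

Derivation:
tx91d: all yes -> commit (commits=1)
tx9a4: no from pylon -> abort (commits=1)
txb1f: no from helix -> abort (commits=1)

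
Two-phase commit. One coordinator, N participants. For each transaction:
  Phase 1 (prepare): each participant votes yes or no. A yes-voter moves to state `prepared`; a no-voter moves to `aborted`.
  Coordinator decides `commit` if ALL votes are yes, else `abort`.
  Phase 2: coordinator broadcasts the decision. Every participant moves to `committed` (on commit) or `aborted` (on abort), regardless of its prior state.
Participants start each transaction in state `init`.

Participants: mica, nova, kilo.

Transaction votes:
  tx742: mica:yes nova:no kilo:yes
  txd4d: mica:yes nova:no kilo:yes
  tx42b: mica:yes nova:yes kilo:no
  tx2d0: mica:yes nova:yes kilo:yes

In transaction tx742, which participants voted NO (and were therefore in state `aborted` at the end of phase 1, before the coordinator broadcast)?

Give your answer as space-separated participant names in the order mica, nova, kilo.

Txn tx742 phase 1: mica yes -> prepared; nova no -> aborted; kilo yes -> prepared

Answer: nova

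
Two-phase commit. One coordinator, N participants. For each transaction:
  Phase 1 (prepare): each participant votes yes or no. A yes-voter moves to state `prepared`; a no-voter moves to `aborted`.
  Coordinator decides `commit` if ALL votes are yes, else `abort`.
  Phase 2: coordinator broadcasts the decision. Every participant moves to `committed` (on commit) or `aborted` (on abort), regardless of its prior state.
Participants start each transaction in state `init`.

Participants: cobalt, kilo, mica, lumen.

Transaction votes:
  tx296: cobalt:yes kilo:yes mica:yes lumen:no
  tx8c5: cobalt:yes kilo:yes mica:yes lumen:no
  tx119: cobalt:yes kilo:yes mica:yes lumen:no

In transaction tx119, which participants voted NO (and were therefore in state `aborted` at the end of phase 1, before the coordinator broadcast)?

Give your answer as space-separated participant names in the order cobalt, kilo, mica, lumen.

Answer: lumen

Derivation:
Txn tx119 phase 1: cobalt yes -> prepared; kilo yes -> prepared; mica yes -> prepared; lumen no -> aborted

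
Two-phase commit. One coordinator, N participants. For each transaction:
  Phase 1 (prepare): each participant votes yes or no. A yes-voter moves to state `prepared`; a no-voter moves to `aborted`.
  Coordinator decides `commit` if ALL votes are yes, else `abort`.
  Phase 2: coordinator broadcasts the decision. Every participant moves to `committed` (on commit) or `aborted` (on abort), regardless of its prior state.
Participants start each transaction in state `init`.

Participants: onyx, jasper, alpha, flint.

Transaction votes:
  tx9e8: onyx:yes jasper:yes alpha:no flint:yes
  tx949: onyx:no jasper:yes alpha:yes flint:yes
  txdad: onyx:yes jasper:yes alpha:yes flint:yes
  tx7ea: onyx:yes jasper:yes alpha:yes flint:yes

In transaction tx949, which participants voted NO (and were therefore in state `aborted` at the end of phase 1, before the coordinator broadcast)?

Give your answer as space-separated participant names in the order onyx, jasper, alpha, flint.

Answer: onyx

Derivation:
Txn tx949 phase 1: onyx no -> aborted; jasper yes -> prepared; alpha yes -> prepared; flint yes -> prepared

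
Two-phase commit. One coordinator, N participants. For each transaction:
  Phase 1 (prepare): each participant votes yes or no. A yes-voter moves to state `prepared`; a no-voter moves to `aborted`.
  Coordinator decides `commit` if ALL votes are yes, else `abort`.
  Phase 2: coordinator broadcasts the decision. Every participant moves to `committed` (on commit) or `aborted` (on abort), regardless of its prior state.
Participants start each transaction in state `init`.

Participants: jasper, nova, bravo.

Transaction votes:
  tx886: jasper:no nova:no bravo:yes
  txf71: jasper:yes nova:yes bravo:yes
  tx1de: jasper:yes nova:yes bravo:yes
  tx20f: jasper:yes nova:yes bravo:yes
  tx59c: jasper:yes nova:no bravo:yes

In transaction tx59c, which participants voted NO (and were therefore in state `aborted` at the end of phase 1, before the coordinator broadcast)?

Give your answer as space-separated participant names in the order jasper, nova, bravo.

Answer: nova

Derivation:
Txn tx59c phase 1: jasper yes -> prepared; nova no -> aborted; bravo yes -> prepared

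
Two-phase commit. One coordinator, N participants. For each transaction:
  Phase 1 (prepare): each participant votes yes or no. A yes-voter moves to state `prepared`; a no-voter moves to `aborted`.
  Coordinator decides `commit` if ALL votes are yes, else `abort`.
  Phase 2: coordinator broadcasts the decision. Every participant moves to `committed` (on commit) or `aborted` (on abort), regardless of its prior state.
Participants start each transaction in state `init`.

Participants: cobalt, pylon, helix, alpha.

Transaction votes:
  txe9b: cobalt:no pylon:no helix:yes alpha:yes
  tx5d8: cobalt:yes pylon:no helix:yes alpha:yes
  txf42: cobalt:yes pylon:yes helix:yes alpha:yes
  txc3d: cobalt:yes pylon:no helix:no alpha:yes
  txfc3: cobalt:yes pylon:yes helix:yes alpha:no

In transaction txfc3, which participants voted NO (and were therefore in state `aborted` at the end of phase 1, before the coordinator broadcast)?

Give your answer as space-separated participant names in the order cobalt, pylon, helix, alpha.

Txn txfc3 phase 1: cobalt yes -> prepared; pylon yes -> prepared; helix yes -> prepared; alpha no -> aborted

Answer: alpha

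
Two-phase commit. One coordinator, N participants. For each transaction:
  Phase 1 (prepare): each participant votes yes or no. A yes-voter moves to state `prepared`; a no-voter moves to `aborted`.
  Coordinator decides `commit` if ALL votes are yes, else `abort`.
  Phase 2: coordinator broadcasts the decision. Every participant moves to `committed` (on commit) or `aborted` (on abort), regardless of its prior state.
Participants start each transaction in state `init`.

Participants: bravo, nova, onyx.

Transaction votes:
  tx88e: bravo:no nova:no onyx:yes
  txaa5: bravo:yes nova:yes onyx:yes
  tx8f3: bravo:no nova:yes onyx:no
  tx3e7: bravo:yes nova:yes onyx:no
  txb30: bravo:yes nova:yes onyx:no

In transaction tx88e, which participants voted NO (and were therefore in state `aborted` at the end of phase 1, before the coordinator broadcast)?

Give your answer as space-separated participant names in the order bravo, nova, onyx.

Answer: bravo nova

Derivation:
Txn tx88e phase 1: bravo no -> aborted; nova no -> aborted; onyx yes -> prepared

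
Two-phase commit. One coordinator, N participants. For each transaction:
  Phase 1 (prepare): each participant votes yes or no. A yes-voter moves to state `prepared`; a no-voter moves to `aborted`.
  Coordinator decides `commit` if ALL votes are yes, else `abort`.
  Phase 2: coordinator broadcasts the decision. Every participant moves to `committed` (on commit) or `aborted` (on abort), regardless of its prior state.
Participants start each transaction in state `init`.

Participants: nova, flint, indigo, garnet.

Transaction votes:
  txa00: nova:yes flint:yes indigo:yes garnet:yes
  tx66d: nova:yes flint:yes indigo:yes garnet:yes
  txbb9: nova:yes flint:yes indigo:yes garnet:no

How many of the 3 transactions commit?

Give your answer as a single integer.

txa00: all yes -> commit (commits=1)
tx66d: all yes -> commit (commits=2)
txbb9: no from garnet -> abort (commits=2)

Answer: 2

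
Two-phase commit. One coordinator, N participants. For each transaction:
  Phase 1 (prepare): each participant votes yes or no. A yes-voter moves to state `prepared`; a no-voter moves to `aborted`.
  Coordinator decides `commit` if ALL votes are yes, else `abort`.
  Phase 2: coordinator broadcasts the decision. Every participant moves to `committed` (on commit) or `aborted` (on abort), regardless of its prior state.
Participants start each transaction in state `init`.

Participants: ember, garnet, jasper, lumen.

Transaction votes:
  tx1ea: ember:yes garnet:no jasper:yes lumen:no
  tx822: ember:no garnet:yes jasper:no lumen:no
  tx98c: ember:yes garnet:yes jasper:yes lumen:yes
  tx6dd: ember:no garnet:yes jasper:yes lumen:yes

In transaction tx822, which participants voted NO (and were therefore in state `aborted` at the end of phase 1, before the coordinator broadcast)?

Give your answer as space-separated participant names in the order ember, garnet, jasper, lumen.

Txn tx822 phase 1: ember no -> aborted; garnet yes -> prepared; jasper no -> aborted; lumen no -> aborted

Answer: ember jasper lumen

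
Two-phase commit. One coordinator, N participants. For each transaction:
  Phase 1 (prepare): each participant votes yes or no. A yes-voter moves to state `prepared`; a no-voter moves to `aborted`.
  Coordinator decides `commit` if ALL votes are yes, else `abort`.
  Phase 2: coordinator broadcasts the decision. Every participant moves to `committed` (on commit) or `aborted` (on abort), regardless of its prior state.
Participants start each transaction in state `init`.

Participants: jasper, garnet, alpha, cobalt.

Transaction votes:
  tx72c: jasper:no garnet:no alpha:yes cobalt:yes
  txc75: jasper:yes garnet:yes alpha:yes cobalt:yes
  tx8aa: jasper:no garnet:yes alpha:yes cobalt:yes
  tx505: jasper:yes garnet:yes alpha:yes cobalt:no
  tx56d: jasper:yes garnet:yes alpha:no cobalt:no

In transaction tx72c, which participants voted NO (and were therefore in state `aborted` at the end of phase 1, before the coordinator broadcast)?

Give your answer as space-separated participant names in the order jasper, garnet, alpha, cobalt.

Txn tx72c phase 1: jasper no -> aborted; garnet no -> aborted; alpha yes -> prepared; cobalt yes -> prepared

Answer: jasper garnet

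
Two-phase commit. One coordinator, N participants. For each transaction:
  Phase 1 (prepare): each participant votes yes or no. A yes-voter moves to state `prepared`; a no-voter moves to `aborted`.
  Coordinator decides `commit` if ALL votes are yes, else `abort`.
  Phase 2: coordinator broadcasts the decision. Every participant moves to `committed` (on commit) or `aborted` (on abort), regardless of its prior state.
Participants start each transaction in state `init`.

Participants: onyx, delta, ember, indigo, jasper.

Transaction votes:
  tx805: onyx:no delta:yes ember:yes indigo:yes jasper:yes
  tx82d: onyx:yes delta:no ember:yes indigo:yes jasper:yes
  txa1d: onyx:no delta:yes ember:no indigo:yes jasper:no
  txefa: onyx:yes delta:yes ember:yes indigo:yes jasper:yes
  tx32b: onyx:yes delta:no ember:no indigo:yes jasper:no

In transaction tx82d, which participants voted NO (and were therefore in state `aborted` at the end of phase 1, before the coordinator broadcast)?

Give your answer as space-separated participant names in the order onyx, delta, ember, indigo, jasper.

Answer: delta

Derivation:
Txn tx82d phase 1: onyx yes -> prepared; delta no -> aborted; ember yes -> prepared; indigo yes -> prepared; jasper yes -> prepared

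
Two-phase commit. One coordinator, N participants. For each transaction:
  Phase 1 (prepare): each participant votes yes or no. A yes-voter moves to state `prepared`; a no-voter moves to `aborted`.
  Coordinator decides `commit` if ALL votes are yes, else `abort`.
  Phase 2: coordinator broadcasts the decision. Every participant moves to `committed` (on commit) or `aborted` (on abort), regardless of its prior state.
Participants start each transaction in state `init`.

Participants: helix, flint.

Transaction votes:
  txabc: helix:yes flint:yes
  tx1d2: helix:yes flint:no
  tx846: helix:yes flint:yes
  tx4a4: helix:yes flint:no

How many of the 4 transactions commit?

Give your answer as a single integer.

Answer: 2

Derivation:
txabc: all yes -> commit (commits=1)
tx1d2: no from flint -> abort (commits=1)
tx846: all yes -> commit (commits=2)
tx4a4: no from flint -> abort (commits=2)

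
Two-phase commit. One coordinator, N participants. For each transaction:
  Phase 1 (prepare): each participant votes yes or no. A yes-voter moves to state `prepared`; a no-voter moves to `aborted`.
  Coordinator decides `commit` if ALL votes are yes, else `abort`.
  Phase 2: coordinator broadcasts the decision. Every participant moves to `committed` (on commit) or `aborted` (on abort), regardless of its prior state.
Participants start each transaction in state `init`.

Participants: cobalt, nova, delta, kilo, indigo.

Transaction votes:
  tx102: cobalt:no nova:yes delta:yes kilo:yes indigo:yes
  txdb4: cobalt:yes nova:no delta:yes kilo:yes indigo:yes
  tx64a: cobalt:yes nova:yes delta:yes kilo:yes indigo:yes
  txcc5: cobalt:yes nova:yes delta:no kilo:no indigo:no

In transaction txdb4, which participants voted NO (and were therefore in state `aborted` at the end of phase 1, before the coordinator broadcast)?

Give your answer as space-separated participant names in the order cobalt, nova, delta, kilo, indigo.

Answer: nova

Derivation:
Txn txdb4 phase 1: cobalt yes -> prepared; nova no -> aborted; delta yes -> prepared; kilo yes -> prepared; indigo yes -> prepared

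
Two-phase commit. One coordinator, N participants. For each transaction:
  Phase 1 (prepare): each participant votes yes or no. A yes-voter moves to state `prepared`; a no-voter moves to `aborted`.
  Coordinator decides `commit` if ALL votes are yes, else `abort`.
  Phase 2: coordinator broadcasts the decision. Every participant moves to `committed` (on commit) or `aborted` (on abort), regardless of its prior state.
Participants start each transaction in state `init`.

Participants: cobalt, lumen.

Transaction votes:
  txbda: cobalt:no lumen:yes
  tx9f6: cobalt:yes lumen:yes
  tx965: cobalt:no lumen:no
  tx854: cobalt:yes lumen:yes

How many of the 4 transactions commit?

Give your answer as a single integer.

txbda: no from cobalt -> abort (commits=0)
tx9f6: all yes -> commit (commits=1)
tx965: no from cobalt, lumen -> abort (commits=1)
tx854: all yes -> commit (commits=2)

Answer: 2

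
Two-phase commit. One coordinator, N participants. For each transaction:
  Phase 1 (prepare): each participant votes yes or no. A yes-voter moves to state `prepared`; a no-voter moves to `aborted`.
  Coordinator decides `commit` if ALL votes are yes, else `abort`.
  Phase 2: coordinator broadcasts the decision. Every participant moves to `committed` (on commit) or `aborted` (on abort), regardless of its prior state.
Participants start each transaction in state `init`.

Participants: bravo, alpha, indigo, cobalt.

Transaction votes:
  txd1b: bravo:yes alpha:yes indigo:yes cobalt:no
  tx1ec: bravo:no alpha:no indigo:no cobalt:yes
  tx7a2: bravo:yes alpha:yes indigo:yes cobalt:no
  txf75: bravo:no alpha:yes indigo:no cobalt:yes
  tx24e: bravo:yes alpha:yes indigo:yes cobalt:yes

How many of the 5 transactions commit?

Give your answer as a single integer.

Answer: 1

Derivation:
txd1b: no from cobalt -> abort (commits=0)
tx1ec: no from bravo, alpha, indigo -> abort (commits=0)
tx7a2: no from cobalt -> abort (commits=0)
txf75: no from bravo, indigo -> abort (commits=0)
tx24e: all yes -> commit (commits=1)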